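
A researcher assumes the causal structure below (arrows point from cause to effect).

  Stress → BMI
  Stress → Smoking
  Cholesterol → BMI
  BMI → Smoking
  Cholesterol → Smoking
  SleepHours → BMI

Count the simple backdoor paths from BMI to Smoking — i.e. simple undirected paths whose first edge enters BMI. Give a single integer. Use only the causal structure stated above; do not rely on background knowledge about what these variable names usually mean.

A backdoor path from BMI to Smoking is any simple undirected path whose first edge points into BMI (i.e. leaves BMI via a parent).
Parents of BMI: {Cholesterol, SleepHours, Stress}.
Enumerating:
  P1: BMI <- Stress -> Smoking
  P2: BMI <- Cholesterol -> Smoking
That exhausts the simple backdoor paths. Count: 2.

2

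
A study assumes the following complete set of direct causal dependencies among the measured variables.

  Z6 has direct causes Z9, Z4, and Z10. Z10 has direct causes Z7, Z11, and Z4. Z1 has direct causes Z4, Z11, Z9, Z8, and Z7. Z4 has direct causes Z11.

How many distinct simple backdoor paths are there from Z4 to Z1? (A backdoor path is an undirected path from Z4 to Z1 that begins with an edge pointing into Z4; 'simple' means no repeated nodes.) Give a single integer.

A backdoor path from Z4 to Z1 is any simple undirected path whose first edge points into Z4 (i.e. leaves Z4 via a parent).
Parents of Z4: {Z11}.
Enumerating:
  P1: Z4 <- Z11 -> Z10 <- Z7 -> Z1
  P2: Z4 <- Z11 -> Z10 -> Z6 <- Z9 -> Z1
  P3: Z4 <- Z11 -> Z1
That exhausts the simple backdoor paths. Count: 3.

3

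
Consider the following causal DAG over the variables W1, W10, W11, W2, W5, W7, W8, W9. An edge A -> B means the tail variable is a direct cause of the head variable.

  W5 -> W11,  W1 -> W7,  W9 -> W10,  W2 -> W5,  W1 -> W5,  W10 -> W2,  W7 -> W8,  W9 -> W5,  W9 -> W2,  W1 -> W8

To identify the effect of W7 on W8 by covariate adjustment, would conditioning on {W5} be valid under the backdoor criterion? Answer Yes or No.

Backdoor paths from W7 to W8 (paths whose first edge points into W7):
  P1: W7 <- W1 -> W8
Condition 1 (no descendant of W7 in the set): holds — descendants of W7 are {W8}; none are in {W5}.
Condition 2 (every backdoor path blocked by {W5}):
  P1: open — no interior node is in the conditioning set.
{W5} does not satisfy the backdoor criterion.

No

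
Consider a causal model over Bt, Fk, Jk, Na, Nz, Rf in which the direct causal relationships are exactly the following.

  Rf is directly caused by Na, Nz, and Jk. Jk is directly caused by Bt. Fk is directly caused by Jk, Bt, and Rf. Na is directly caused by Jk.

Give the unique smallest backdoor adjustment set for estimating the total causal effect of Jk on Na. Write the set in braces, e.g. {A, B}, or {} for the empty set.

Variables eligible for adjustment (non-descendants of Jk, excluding Jk and Na): {Bt, Nz}.
Backdoor paths from Jk to Na:
  P1: Jk <- Bt -> Fk <- Rf <- Na
Each backdoor path contains an unconditioned collider, so every path is already blocked with the empty conditioning set:
  P1: blocked at collider Fk (neither it nor any descendant is in the conditioning set).
The empty set is therefore the unique smallest valid set.

{}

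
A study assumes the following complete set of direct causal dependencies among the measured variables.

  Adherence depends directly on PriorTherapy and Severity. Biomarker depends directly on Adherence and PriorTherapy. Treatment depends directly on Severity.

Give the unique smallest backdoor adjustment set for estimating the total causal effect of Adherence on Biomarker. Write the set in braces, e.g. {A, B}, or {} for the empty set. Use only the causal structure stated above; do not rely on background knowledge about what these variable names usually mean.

Variables eligible for adjustment (non-descendants of Adherence, excluding Adherence and Biomarker): {PriorTherapy, Severity, Treatment}.
Backdoor paths from Adherence to Biomarker:
  P1: Adherence <- PriorTherapy -> Biomarker
The empty set is not sufficient: P1 (Adherence <- PriorTherapy -> Biomarker) has no collider blocking it and no conditioned non-collider, so it is open.
Try {PriorTherapy}:
  P1: blocked at fork node PriorTherapy ∈ conditioning set.
{PriorTherapy} contains no descendant of Adherence and blocks every backdoor path.
No other singleton works — e.g. {Severity} leaves P1 open — so {PriorTherapy} is the unique smallest valid adjustment set.

{PriorTherapy}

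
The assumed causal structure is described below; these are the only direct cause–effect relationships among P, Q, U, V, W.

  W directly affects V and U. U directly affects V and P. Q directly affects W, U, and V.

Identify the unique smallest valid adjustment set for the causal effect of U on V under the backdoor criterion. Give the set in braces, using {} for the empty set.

Variables eligible for adjustment (non-descendants of U, excluding U and V): {Q, W}.
Backdoor paths from U to V:
  P1: U <- Q -> W -> V
  P2: U <- Q -> V
  P3: U <- W <- Q -> V
  P4: U <- W -> V
The empty set is not sufficient: P1 (U <- Q -> W -> V) has no collider blocking it and no conditioned non-collider, so it is open.
Try {Q, W}:
  P1: blocked at fork node Q ∈ conditioning set.
  P2: blocked at fork node Q ∈ conditioning set.
  P3: blocked at chain node W ∈ conditioning set.
  P4: blocked at fork node W ∈ conditioning set.
{Q, W} contains no descendant of U and blocks every backdoor path.
Every element of {Q, W} is needed (dropping Q leaves P2 open; dropping W leaves P4 open), so no proper subset is valid.
Among all size-2 subsets of the eligible variables, only {Q, W} blocks every backdoor path, so it is the unique smallest valid adjustment set.

{Q, W}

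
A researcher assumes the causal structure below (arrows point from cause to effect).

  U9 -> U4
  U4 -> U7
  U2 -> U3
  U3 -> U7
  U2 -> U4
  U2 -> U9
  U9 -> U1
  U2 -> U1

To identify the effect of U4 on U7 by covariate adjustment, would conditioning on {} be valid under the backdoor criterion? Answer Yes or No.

Backdoor paths from U4 to U7 (paths whose first edge points into U4):
  P1: U4 <- U2 -> U3 -> U7
  P2: U4 <- U9 <- U2 -> U3 -> U7
  P3: U4 <- U9 -> U1 <- U2 -> U3 -> U7
Condition 1 (no descendant of U4 in the set): holds — descendants of U4 are {U7}; none are in {}.
Condition 2 (every backdoor path blocked by {}):
  P1: open — no interior node is in the conditioning set.
  P2: open — no interior node is in the conditioning set.
  P3: blocked at collider U1 (neither it nor any descendant is in the conditioning set).
{} does not satisfy the backdoor criterion.

No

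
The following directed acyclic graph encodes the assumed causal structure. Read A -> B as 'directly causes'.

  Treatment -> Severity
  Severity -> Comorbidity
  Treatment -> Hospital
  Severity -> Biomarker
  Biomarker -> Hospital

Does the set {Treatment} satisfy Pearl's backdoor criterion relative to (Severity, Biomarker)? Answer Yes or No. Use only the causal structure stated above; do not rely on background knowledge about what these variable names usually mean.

Backdoor paths from Severity to Biomarker (paths whose first edge points into Severity):
  P1: Severity <- Treatment -> Hospital <- Biomarker
Condition 1 (no descendant of Severity in the set): holds — descendants of Severity are {Biomarker, Comorbidity, Hospital}; none are in {Treatment}.
Condition 2 (every backdoor path blocked by {Treatment}):
  P1: blocked at fork node Treatment ∈ conditioning set.
{Treatment} satisfies the backdoor criterion.

Yes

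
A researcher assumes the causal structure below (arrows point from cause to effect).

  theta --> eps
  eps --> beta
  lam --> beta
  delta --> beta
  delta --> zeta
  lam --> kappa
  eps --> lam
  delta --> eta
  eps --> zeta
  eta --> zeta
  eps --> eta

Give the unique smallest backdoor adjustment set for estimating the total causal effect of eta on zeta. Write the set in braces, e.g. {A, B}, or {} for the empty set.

Variables eligible for adjustment (non-descendants of eta, excluding eta and zeta): {beta, delta, eps, kappa, lam, theta}.
Backdoor paths from eta to zeta:
  P1: eta <- delta -> zeta
  P2: eta <- delta -> beta <- eps -> zeta
  P3: eta <- delta -> beta <- lam <- eps -> zeta
  P4: eta <- eps -> lam -> beta <- delta -> zeta
  P5: eta <- eps -> zeta
  P6: eta <- eps -> beta <- delta -> zeta
The empty set is not sufficient: P1 (eta <- delta -> zeta) has no collider blocking it and no conditioned non-collider, so it is open.
Try {delta, eps}:
  P1: blocked at fork node delta ∈ conditioning set.
  P2: blocked at fork node delta ∈ conditioning set.
  P3: blocked at fork node delta ∈ conditioning set.
  P4: blocked at fork node eps ∈ conditioning set.
  P5: blocked at fork node eps ∈ conditioning set.
  P6: blocked at fork node eps ∈ conditioning set.
{delta, eps} contains no descendant of eta and blocks every backdoor path.
Every element of {delta, eps} is needed (dropping delta leaves P1 open; dropping eps leaves P5 open), so no proper subset is valid.
Among all size-2 subsets of the eligible variables, only {delta, eps} blocks every backdoor path, so it is the unique smallest valid adjustment set.

{delta, eps}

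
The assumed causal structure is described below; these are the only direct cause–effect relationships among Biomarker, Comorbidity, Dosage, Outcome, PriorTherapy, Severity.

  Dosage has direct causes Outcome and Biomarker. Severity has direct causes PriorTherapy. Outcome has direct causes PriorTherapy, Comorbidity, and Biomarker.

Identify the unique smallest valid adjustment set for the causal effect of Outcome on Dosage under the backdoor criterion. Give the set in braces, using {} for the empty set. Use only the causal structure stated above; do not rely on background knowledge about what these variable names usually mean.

{Biomarker}

Variables eligible for adjustment (non-descendants of Outcome, excluding Outcome and Dosage): {Biomarker, Comorbidity, PriorTherapy, Severity}.
Backdoor paths from Outcome to Dosage:
  P1: Outcome <- Biomarker -> Dosage
The empty set is not sufficient: P1 (Outcome <- Biomarker -> Dosage) has no collider blocking it and no conditioned non-collider, so it is open.
Try {Biomarker}:
  P1: blocked at fork node Biomarker ∈ conditioning set.
{Biomarker} contains no descendant of Outcome and blocks every backdoor path.
No other singleton works — e.g. {Comorbidity} leaves P1 open — so {Biomarker} is the unique smallest valid adjustment set.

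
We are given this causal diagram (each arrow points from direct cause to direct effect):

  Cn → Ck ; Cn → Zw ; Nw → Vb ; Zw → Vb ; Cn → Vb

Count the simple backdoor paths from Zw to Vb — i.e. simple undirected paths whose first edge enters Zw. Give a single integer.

A backdoor path from Zw to Vb is any simple undirected path whose first edge points into Zw (i.e. leaves Zw via a parent).
Parents of Zw: {Cn}.
Enumerating:
  P1: Zw <- Cn -> Vb
That exhausts the simple backdoor paths. Count: 1.

1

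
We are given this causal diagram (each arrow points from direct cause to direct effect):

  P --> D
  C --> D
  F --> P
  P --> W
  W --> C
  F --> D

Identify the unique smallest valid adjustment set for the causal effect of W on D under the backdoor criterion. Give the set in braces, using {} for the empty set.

Variables eligible for adjustment (non-descendants of W, excluding W and D): {F, P}.
Backdoor paths from W to D:
  P1: W <- P <- F -> D
  P2: W <- P -> D
The empty set is not sufficient: P1 (W <- P <- F -> D) has no collider blocking it and no conditioned non-collider, so it is open.
Try {P}:
  P1: blocked at chain node P ∈ conditioning set.
  P2: blocked at fork node P ∈ conditioning set.
{P} contains no descendant of W and blocks every backdoor path.
No other singleton works — e.g. {F} leaves P2 open — so {P} is the unique smallest valid adjustment set.

{P}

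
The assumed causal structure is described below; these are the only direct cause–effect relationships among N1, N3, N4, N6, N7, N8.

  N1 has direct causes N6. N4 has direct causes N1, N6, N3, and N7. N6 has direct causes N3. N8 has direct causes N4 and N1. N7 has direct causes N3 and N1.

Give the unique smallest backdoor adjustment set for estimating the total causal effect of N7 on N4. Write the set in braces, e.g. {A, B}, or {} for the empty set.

{N1, N3}

Variables eligible for adjustment (non-descendants of N7, excluding N7 and N4): {N1, N3, N6}.
Backdoor paths from N7 to N4:
  P1: N7 <- N3 -> N6 -> N1 -> N4
  P2: N7 <- N3 -> N6 -> N1 -> N8 <- N4
  P3: N7 <- N3 -> N6 -> N4
  P4: N7 <- N3 -> N4
  P5: N7 <- N1 <- N6 <- N3 -> N4
  P6: N7 <- N1 <- N6 -> N4
  P7: N7 <- N1 -> N4
  P8: N7 <- N1 -> N8 <- N4
The empty set is not sufficient: P1 (N7 <- N3 -> N6 -> N1 -> N4) has no collider blocking it and no conditioned non-collider, so it is open.
Try {N1, N3}:
  P1: blocked at fork node N3 ∈ conditioning set.
  P2: blocked at fork node N3 ∈ conditioning set.
  P3: blocked at fork node N3 ∈ conditioning set.
  P4: blocked at fork node N3 ∈ conditioning set.
  P5: blocked at chain node N1 ∈ conditioning set.
  P6: blocked at chain node N1 ∈ conditioning set.
  P7: blocked at fork node N1 ∈ conditioning set.
  P8: blocked at fork node N1 ∈ conditioning set.
{N1, N3} contains no descendant of N7 and blocks every backdoor path.
Every element of {N1, N3} is needed (dropping N1 leaves P6 open; dropping N3 leaves P3 open), so no proper subset is valid.
Among all size-2 subsets of the eligible variables, only {N1, N3} blocks every backdoor path, so it is the unique smallest valid adjustment set.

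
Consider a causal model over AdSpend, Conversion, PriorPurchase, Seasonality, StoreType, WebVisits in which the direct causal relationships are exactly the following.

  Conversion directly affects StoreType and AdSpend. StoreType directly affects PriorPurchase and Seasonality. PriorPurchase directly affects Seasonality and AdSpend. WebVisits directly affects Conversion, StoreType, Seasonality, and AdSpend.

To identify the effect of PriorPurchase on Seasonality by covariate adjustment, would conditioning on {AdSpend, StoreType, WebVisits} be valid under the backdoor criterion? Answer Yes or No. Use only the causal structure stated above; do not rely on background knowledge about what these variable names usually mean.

No

Backdoor paths from PriorPurchase to Seasonality (paths whose first edge points into PriorPurchase):
  P1: PriorPurchase <- StoreType <- WebVisits -> Seasonality
  P2: PriorPurchase <- StoreType <- Conversion <- WebVisits -> Seasonality
  P3: PriorPurchase <- StoreType <- Conversion -> AdSpend <- WebVisits -> Seasonality
  P4: PriorPurchase <- StoreType -> Seasonality
Condition 1 (no descendant of PriorPurchase in the set): FAILS — AdSpend is a descendant of PriorPurchase.
Condition 2 (every backdoor path blocked by {AdSpend, StoreType, WebVisits}):
  P1: blocked at chain node StoreType ∈ conditioning set.
  P2: blocked at chain node StoreType ∈ conditioning set.
  P3: blocked at chain node StoreType ∈ conditioning set.
  P4: blocked at fork node StoreType ∈ conditioning set.
{AdSpend, StoreType, WebVisits} does not satisfy the backdoor criterion.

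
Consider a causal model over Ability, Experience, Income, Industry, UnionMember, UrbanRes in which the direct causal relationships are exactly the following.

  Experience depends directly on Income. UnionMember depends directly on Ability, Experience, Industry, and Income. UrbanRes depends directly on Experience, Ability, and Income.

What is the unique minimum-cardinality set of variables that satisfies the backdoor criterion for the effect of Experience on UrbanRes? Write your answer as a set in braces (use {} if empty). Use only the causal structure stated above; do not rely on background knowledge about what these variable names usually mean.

Variables eligible for adjustment (non-descendants of Experience, excluding Experience and UrbanRes): {Ability, Income, Industry}.
Backdoor paths from Experience to UrbanRes:
  P1: Experience <- Income -> UnionMember <- Ability -> UrbanRes
  P2: Experience <- Income -> UrbanRes
The empty set is not sufficient: P2 (Experience <- Income -> UrbanRes) has no collider blocking it and no conditioned non-collider, so it is open.
Try {Income}:
  P1: blocked at fork node Income ∈ conditioning set.
  P2: blocked at fork node Income ∈ conditioning set.
{Income} contains no descendant of Experience and blocks every backdoor path.
No other singleton works — e.g. {Ability} leaves P2 open — so {Income} is the unique smallest valid adjustment set.

{Income}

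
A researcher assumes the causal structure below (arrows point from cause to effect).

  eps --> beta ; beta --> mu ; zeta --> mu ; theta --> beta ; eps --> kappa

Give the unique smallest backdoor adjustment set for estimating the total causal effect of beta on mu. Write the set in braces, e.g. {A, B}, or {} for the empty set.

Variables eligible for adjustment (non-descendants of beta, excluding beta and mu): {eps, kappa, theta, zeta}.
Backdoor paths from beta to mu:
  (none)
With no backdoor paths the empty set already satisfies the criterion, and it is trivially minimal.

{}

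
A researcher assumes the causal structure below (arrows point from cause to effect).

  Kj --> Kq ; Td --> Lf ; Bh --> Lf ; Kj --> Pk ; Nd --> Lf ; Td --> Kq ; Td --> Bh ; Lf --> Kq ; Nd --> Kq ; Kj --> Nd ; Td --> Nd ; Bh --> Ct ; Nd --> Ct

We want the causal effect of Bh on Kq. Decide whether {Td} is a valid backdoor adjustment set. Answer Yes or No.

Backdoor paths from Bh to Kq (paths whose first edge points into Bh):
  P1: Bh <- Td -> Nd <- Kj -> Kq
  P2: Bh <- Td -> Nd -> Lf -> Kq
  P3: Bh <- Td -> Nd -> Kq
  P4: Bh <- Td -> Lf <- Nd <- Kj -> Kq
  P5: Bh <- Td -> Lf <- Nd -> Kq
  P6: Bh <- Td -> Lf -> Kq
  P7: Bh <- Td -> Kq
Condition 1 (no descendant of Bh in the set): holds — descendants of Bh are {Ct, Kq, Lf}; none are in {Td}.
Condition 2 (every backdoor path blocked by {Td}):
  P1: blocked at fork node Td ∈ conditioning set.
  P2: blocked at fork node Td ∈ conditioning set.
  P3: blocked at fork node Td ∈ conditioning set.
  P4: blocked at fork node Td ∈ conditioning set.
  P5: blocked at fork node Td ∈ conditioning set.
  P6: blocked at fork node Td ∈ conditioning set.
  P7: blocked at fork node Td ∈ conditioning set.
{Td} satisfies the backdoor criterion.

Yes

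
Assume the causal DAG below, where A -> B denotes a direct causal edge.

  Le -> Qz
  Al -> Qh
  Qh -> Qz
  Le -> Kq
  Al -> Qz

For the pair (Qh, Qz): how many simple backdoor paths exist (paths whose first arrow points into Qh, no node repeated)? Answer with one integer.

1

A backdoor path from Qh to Qz is any simple undirected path whose first edge points into Qh (i.e. leaves Qh via a parent).
Parents of Qh: {Al}.
Enumerating:
  P1: Qh <- Al -> Qz
That exhausts the simple backdoor paths. Count: 1.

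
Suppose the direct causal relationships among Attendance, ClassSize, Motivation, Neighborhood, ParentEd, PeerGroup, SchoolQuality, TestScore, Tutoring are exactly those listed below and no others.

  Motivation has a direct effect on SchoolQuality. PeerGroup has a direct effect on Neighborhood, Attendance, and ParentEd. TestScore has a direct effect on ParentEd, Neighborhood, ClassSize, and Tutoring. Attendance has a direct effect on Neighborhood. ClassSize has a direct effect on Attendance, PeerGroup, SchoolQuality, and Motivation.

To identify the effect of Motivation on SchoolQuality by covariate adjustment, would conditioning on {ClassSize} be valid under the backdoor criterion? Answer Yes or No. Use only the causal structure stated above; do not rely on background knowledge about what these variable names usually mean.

Yes

Backdoor paths from Motivation to SchoolQuality (paths whose first edge points into Motivation):
  P1: Motivation <- ClassSize -> SchoolQuality
Condition 1 (no descendant of Motivation in the set): holds — descendants of Motivation are {SchoolQuality}; none are in {ClassSize}.
Condition 2 (every backdoor path blocked by {ClassSize}):
  P1: blocked at fork node ClassSize ∈ conditioning set.
{ClassSize} satisfies the backdoor criterion.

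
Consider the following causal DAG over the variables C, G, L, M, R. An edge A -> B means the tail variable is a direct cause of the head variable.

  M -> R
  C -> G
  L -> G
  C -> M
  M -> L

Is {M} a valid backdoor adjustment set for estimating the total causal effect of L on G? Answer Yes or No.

Backdoor paths from L to G (paths whose first edge points into L):
  P1: L <- M <- C -> G
Condition 1 (no descendant of L in the set): holds — descendants of L are {G}; none are in {M}.
Condition 2 (every backdoor path blocked by {M}):
  P1: blocked at chain node M ∈ conditioning set.
{M} satisfies the backdoor criterion.

Yes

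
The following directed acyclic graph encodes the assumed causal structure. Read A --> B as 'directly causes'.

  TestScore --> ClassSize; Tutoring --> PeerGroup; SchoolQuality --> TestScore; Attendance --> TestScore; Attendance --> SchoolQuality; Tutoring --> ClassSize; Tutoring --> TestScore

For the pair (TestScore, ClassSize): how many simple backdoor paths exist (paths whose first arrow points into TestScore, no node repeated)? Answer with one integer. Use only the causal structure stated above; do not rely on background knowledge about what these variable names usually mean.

1

A backdoor path from TestScore to ClassSize is any simple undirected path whose first edge points into TestScore (i.e. leaves TestScore via a parent).
Parents of TestScore: {Attendance, SchoolQuality, Tutoring}.
Enumerating:
  P1: TestScore <- Tutoring -> ClassSize
That exhausts the simple backdoor paths. Count: 1.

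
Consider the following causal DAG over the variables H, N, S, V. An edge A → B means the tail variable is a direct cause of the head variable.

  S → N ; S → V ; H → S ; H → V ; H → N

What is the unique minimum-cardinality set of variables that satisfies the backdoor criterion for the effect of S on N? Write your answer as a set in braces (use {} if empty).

{H}

Variables eligible for adjustment (non-descendants of S, excluding S and N): {H}.
Backdoor paths from S to N:
  P1: S <- H -> N
The empty set is not sufficient: P1 (S <- H -> N) has no collider blocking it and no conditioned non-collider, so it is open.
Try {H}:
  P1: blocked at fork node H ∈ conditioning set.
{H} contains no descendant of S and blocks every backdoor path.
{H} is the unique smallest valid adjustment set.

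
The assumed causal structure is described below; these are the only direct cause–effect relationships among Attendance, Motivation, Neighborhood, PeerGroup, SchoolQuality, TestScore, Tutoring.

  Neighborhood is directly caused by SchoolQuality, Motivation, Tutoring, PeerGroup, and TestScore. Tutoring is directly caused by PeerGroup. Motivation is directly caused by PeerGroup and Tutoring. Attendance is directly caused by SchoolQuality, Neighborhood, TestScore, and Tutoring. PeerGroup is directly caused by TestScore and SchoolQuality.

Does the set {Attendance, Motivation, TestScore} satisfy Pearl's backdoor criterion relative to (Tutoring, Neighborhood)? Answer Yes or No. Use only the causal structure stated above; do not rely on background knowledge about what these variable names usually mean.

Backdoor paths from Tutoring to Neighborhood (paths whose first edge points into Tutoring):
  P1: Tutoring <- PeerGroup <- SchoolQuality -> Neighborhood
  P2: Tutoring <- PeerGroup <- SchoolQuality -> Attendance <- TestScore -> Neighborhood
  P3: Tutoring <- PeerGroup <- SchoolQuality -> Attendance <- Neighborhood
  P4: Tutoring <- PeerGroup <- TestScore -> Neighborhood
  P5: Tutoring <- PeerGroup <- TestScore -> Attendance <- SchoolQuality -> Neighborhood
  P6: Tutoring <- PeerGroup <- TestScore -> Attendance <- Neighborhood
  P7: Tutoring <- PeerGroup -> Motivation -> Neighborhood
  P8: Tutoring <- PeerGroup -> Neighborhood
Condition 1 (no descendant of Tutoring in the set): FAILS — Attendance and Motivation are descendants of Tutoring.
Condition 2 (every backdoor path blocked by {Attendance, Motivation, TestScore}):
  P1: open — no interior node is in the conditioning set.
  P2: blocked at fork node TestScore ∈ conditioning set.
  P3: open — collider(s) Attendance are conditioned on (or have a conditioned descendant) and no non-collider on the path is in the set.
  P4: blocked at fork node TestScore ∈ conditioning set.
  P5: blocked at fork node TestScore ∈ conditioning set.
  P6: blocked at fork node TestScore ∈ conditioning set.
  P7: blocked at chain node Motivation ∈ conditioning set.
  P8: open — no interior node is in the conditioning set.
{Attendance, Motivation, TestScore} does not satisfy the backdoor criterion.

No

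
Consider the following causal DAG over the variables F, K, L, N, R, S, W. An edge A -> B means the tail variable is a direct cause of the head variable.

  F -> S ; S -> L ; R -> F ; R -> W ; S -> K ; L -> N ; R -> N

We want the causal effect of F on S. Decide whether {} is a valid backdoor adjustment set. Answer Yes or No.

Yes

Backdoor paths from F to S (paths whose first edge points into F):
  P1: F <- R -> N <- L <- S
Condition 1 (no descendant of F in the set): holds — descendants of F are {K, L, N, S}; none are in {}.
Condition 2 (every backdoor path blocked by {}):
  P1: blocked at collider N (neither it nor any descendant is in the conditioning set).
{} satisfies the backdoor criterion.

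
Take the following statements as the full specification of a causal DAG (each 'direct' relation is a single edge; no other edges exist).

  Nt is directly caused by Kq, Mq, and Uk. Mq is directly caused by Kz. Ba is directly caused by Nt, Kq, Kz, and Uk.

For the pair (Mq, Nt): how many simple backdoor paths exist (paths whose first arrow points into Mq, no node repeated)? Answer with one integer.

3

A backdoor path from Mq to Nt is any simple undirected path whose first edge points into Mq (i.e. leaves Mq via a parent).
Parents of Mq: {Kz}.
Enumerating:
  P1: Mq <- Kz -> Ba <- Kq -> Nt
  P2: Mq <- Kz -> Ba <- Uk -> Nt
  P3: Mq <- Kz -> Ba <- Nt
That exhausts the simple backdoor paths. Count: 3.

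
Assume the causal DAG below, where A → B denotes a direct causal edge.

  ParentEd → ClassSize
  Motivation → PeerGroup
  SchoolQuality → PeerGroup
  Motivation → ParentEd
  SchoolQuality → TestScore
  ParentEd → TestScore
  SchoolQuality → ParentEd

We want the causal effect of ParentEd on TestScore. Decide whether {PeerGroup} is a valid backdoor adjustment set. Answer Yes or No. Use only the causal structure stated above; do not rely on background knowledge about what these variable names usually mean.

Backdoor paths from ParentEd to TestScore (paths whose first edge points into ParentEd):
  P1: ParentEd <- Motivation -> PeerGroup <- SchoolQuality -> TestScore
  P2: ParentEd <- SchoolQuality -> TestScore
Condition 1 (no descendant of ParentEd in the set): holds — descendants of ParentEd are {ClassSize, TestScore}; none are in {PeerGroup}.
Condition 2 (every backdoor path blocked by {PeerGroup}):
  P1: open — collider(s) PeerGroup are conditioned on (or have a conditioned descendant) and no non-collider on the path is in the set.
  P2: open — no interior node is in the conditioning set.
{PeerGroup} does not satisfy the backdoor criterion.

No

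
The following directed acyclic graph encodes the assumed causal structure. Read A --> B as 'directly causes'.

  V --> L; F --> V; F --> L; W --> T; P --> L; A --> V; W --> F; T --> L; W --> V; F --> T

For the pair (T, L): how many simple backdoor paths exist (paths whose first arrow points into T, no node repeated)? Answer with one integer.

7

A backdoor path from T to L is any simple undirected path whose first edge points into T (i.e. leaves T via a parent).
Parents of T: {F, W}.
Enumerating:
  P1: T <- W -> F -> V -> L
  P2: T <- W -> F -> L
  P3: T <- W -> V <- F -> L
  P4: T <- W -> V -> L
  P5: T <- F <- W -> V -> L
  P6: T <- F -> V -> L
  P7: T <- F -> L
That exhausts the simple backdoor paths. Count: 7.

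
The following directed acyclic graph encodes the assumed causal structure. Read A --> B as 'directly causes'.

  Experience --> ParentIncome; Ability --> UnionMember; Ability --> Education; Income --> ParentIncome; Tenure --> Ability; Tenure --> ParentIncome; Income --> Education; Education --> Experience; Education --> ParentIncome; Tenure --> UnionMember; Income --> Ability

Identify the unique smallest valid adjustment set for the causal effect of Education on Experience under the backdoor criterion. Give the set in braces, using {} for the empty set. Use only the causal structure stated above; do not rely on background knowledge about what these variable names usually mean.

{}

Variables eligible for adjustment (non-descendants of Education, excluding Education and Experience): {Ability, Income, Tenure, UnionMember}.
Backdoor paths from Education to Experience:
  P1: Education <- Income -> Ability <- Tenure -> ParentIncome <- Experience
  P2: Education <- Income -> Ability -> UnionMember <- Tenure -> ParentIncome <- Experience
  P3: Education <- Income -> ParentIncome <- Experience
  P4: Education <- Ability <- Income -> ParentIncome <- Experience
  P5: Education <- Ability <- Tenure -> ParentIncome <- Experience
  P6: Education <- Ability -> UnionMember <- Tenure -> ParentIncome <- Experience
Each backdoor path contains an unconditioned collider, so every path is already blocked with the empty conditioning set:
  P1: blocked at collider Ability (neither it nor any descendant is in the conditioning set).
  P2: blocked at collider UnionMember (neither it nor any descendant is in the conditioning set).
  P3: blocked at collider ParentIncome (neither it nor any descendant is in the conditioning set).
  P4: blocked at collider ParentIncome (neither it nor any descendant is in the conditioning set).
  P5: blocked at collider ParentIncome (neither it nor any descendant is in the conditioning set).
  P6: blocked at collider UnionMember (neither it nor any descendant is in the conditioning set).
The empty set is therefore the unique smallest valid set.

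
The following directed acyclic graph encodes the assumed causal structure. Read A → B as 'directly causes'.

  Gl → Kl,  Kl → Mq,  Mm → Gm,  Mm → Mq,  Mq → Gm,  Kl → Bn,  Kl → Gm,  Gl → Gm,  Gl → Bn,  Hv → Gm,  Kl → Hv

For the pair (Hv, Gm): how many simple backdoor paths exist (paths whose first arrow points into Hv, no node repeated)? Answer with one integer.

5

A backdoor path from Hv to Gm is any simple undirected path whose first edge points into Hv (i.e. leaves Hv via a parent).
Parents of Hv: {Kl}.
Enumerating:
  P1: Hv <- Kl <- Gl -> Gm
  P2: Hv <- Kl -> Bn <- Gl -> Gm
  P3: Hv <- Kl -> Mq <- Mm -> Gm
  P4: Hv <- Kl -> Mq -> Gm
  P5: Hv <- Kl -> Gm
That exhausts the simple backdoor paths. Count: 5.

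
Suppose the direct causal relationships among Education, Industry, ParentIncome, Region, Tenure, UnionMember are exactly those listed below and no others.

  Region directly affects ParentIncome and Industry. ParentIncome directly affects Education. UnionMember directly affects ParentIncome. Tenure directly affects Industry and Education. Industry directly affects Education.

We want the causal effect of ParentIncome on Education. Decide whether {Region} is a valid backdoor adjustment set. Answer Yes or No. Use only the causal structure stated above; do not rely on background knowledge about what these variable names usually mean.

Backdoor paths from ParentIncome to Education (paths whose first edge points into ParentIncome):
  P1: ParentIncome <- Region -> Industry <- Tenure -> Education
  P2: ParentIncome <- Region -> Industry -> Education
Condition 1 (no descendant of ParentIncome in the set): holds — descendants of ParentIncome are {Education}; none are in {Region}.
Condition 2 (every backdoor path blocked by {Region}):
  P1: blocked at fork node Region ∈ conditioning set.
  P2: blocked at fork node Region ∈ conditioning set.
{Region} satisfies the backdoor criterion.

Yes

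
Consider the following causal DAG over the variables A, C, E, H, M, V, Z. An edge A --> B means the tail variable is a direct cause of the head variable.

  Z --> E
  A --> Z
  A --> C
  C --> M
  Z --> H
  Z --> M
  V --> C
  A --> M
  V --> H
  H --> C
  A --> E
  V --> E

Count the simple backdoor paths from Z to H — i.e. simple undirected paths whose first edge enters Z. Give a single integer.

A backdoor path from Z to H is any simple undirected path whose first edge points into Z (i.e. leaves Z via a parent).
Parents of Z: {A}.
Enumerating:
  P1: Z <- A -> E <- V -> H
  P2: Z <- A -> E <- V -> C <- H
  P3: Z <- A -> C <- V -> H
  P4: Z <- A -> C <- H
  P5: Z <- A -> M <- C <- V -> H
  P6: Z <- A -> M <- C <- H
That exhausts the simple backdoor paths. Count: 6.

6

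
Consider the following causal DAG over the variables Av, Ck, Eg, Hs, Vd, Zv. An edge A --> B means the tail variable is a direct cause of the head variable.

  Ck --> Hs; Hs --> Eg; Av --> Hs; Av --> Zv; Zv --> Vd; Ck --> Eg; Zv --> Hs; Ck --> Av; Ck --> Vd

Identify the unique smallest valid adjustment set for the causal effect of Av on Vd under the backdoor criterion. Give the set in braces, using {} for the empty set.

{Ck}

Variables eligible for adjustment (non-descendants of Av, excluding Av and Vd): {Ck}.
Backdoor paths from Av to Vd:
  P1: Av <- Ck -> Vd
  P2: Av <- Ck -> Hs <- Zv -> Vd
  P3: Av <- Ck -> Eg <- Hs <- Zv -> Vd
The empty set is not sufficient: P1 (Av <- Ck -> Vd) has no collider blocking it and no conditioned non-collider, so it is open.
Try {Ck}:
  P1: blocked at fork node Ck ∈ conditioning set.
  P2: blocked at fork node Ck ∈ conditioning set.
  P3: blocked at fork node Ck ∈ conditioning set.
{Ck} contains no descendant of Av and blocks every backdoor path.
{Ck} is the unique smallest valid adjustment set.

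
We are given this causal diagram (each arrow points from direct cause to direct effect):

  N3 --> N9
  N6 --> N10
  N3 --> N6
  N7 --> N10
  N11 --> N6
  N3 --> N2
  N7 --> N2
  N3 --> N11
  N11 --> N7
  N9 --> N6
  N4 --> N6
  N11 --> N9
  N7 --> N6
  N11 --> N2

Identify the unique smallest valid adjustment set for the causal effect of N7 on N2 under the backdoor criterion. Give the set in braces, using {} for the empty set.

Variables eligible for adjustment (non-descendants of N7, excluding N7 and N2): {N11, N3, N4, N9}.
Backdoor paths from N7 to N2:
  P1: N7 <- N11 <- N3 -> N2
  P2: N7 <- N11 -> N9 <- N3 -> N2
  P3: N7 <- N11 -> N9 -> N6 <- N3 -> N2
  P4: N7 <- N11 -> N2
  P5: N7 <- N11 -> N6 <- N3 -> N2
  P6: N7 <- N11 -> N6 <- N9 <- N3 -> N2
The empty set is not sufficient: P1 (N7 <- N11 <- N3 -> N2) has no collider blocking it and no conditioned non-collider, so it is open.
Try {N11}:
  P1: blocked at chain node N11 ∈ conditioning set.
  P2: blocked at fork node N11 ∈ conditioning set.
  P3: blocked at fork node N11 ∈ conditioning set.
  P4: blocked at fork node N11 ∈ conditioning set.
  P5: blocked at fork node N11 ∈ conditioning set.
  P6: blocked at fork node N11 ∈ conditioning set.
{N11} contains no descendant of N7 and blocks every backdoor path.
No other singleton works — e.g. {N3} leaves P4 open — so {N11} is the unique smallest valid adjustment set.

{N11}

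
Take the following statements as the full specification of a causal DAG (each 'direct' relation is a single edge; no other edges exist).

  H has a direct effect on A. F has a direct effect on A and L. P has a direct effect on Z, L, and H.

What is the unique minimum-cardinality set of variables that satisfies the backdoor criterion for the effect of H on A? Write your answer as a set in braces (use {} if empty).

Variables eligible for adjustment (non-descendants of H, excluding H and A): {F, L, P, Z}.
Backdoor paths from H to A:
  P1: H <- P -> L <- F -> A
Each backdoor path contains an unconditioned collider, so every path is already blocked with the empty conditioning set:
  P1: blocked at collider L (neither it nor any descendant is in the conditioning set).
The empty set is therefore the unique smallest valid set.

{}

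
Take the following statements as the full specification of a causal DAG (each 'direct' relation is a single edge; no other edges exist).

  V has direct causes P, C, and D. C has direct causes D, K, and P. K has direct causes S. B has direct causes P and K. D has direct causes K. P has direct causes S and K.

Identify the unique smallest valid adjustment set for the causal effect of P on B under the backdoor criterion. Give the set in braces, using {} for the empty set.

Variables eligible for adjustment (non-descendants of P, excluding P and B): {D, K, S}.
Backdoor paths from P to B:
  P1: P <- S -> K -> B
  P2: P <- K -> B
The empty set is not sufficient: P1 (P <- S -> K -> B) has no collider blocking it and no conditioned non-collider, so it is open.
Try {K}:
  P1: blocked at chain node K ∈ conditioning set.
  P2: blocked at fork node K ∈ conditioning set.
{K} contains no descendant of P and blocks every backdoor path.
No other singleton works — e.g. {S} leaves P2 open — so {K} is the unique smallest valid adjustment set.

{K}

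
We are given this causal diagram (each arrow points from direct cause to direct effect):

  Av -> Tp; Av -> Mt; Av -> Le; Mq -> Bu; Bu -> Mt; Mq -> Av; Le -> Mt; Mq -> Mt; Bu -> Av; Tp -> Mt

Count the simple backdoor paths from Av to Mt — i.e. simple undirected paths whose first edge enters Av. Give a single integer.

A backdoor path from Av to Mt is any simple undirected path whose first edge points into Av (i.e. leaves Av via a parent).
Parents of Av: {Bu, Mq}.
Enumerating:
  P1: Av <- Mq -> Bu -> Mt
  P2: Av <- Mq -> Mt
  P3: Av <- Bu <- Mq -> Mt
  P4: Av <- Bu -> Mt
That exhausts the simple backdoor paths. Count: 4.

4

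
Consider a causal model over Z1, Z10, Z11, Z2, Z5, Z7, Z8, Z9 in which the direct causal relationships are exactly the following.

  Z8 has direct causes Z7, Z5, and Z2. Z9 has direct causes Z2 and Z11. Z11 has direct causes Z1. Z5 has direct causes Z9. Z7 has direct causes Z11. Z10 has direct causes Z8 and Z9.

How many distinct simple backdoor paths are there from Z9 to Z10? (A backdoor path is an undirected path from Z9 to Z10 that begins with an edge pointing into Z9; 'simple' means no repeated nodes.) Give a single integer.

A backdoor path from Z9 to Z10 is any simple undirected path whose first edge points into Z9 (i.e. leaves Z9 via a parent).
Parents of Z9: {Z11, Z2}.
Enumerating:
  P1: Z9 <- Z2 -> Z8 -> Z10
  P2: Z9 <- Z11 -> Z7 -> Z8 -> Z10
That exhausts the simple backdoor paths. Count: 2.

2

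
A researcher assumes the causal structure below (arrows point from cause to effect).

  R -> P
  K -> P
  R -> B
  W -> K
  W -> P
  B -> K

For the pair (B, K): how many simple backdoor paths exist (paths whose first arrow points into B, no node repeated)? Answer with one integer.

2

A backdoor path from B to K is any simple undirected path whose first edge points into B (i.e. leaves B via a parent).
Parents of B: {R}.
Enumerating:
  P1: B <- R -> P <- W -> K
  P2: B <- R -> P <- K
That exhausts the simple backdoor paths. Count: 2.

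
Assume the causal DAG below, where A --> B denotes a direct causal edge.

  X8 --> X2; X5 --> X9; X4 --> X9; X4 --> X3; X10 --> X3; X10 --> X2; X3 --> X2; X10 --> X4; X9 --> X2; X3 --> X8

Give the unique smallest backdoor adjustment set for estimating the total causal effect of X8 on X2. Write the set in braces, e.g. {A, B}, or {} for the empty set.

{X3}

Variables eligible for adjustment (non-descendants of X8, excluding X8 and X2): {X10, X3, X4, X5, X9}.
Backdoor paths from X8 to X2:
  P1: X8 <- X3 <- X10 -> X4 -> X9 -> X2
  P2: X8 <- X3 <- X10 -> X2
  P3: X8 <- X3 <- X4 <- X10 -> X2
  P4: X8 <- X3 <- X4 -> X9 -> X2
  P5: X8 <- X3 -> X2
The empty set is not sufficient: P1 (X8 <- X3 <- X10 -> X4 -> X9 -> X2) has no collider blocking it and no conditioned non-collider, so it is open.
Try {X3}:
  P1: blocked at chain node X3 ∈ conditioning set.
  P2: blocked at chain node X3 ∈ conditioning set.
  P3: blocked at chain node X3 ∈ conditioning set.
  P4: blocked at chain node X3 ∈ conditioning set.
  P5: blocked at fork node X3 ∈ conditioning set.
{X3} contains no descendant of X8 and blocks every backdoor path.
No other singleton works — e.g. {X10} leaves P4 open — so {X3} is the unique smallest valid adjustment set.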